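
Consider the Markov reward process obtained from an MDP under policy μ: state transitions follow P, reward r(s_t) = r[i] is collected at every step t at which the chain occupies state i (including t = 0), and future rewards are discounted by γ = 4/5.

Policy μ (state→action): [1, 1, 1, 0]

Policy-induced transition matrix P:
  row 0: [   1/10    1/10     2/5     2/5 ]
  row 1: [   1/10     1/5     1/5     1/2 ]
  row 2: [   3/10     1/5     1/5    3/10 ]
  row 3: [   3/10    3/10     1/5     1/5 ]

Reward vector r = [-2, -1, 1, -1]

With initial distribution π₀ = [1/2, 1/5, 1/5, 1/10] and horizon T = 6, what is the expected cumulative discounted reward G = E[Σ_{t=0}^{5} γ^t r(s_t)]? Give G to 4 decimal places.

G = -2.9464

t=0: π = [0.5000, 0.2000, 0.2000, 0.1000], E[r] = -1.1000, γ^t·E[r] = -1.100000, running G = -1.100000
t=1: π = [0.1600, 0.1600, 0.3000, 0.3800], E[r] = -0.5600, γ^t·E[r] = -0.448000, running G = -1.548000
t=2: π = [0.2360, 0.2220, 0.2320, 0.3100], E[r] = -0.7720, γ^t·E[r] = -0.494080, running G = -2.042080
t=3: π = [0.2084, 0.2074, 0.2472, 0.3370], E[r] = -0.7140, γ^t·E[r] = -0.365568, running G = -2.407648
t=4: π = [0.2168, 0.2129, 0.2417, 0.3286], E[r] = -0.7335, γ^t·E[r] = -0.300433, running G = -2.708081
t=5: π = [0.2141, 0.2112, 0.2434, 0.3314], E[r] = -0.7273, γ^t·E[r] = -0.238330, running G = -2.946411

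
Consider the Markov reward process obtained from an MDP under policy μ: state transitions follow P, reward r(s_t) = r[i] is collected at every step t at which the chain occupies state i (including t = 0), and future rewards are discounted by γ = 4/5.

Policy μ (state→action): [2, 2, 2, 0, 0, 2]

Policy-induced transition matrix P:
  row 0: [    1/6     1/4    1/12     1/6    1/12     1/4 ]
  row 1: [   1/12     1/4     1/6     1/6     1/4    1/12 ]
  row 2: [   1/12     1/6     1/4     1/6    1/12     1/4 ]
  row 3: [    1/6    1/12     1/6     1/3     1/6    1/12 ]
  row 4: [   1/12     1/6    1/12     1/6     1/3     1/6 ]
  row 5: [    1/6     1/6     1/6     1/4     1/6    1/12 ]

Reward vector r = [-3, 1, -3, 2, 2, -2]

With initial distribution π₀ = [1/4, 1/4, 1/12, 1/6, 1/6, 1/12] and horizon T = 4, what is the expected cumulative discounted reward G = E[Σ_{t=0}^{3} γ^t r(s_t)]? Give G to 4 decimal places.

t=0: π = [0.2500, 0.2500, 0.0833, 0.1667, 0.1667, 0.0833], E[r] = -0.2500, γ^t·E[r] = -0.250000, running G = -0.250000
t=1: π = [0.1250, 0.1944, 0.1389, 0.2014, 0.1875, 0.1528], E[r] = -0.1250, γ^t·E[r] = -0.100000, running G = -0.350000
t=2: π = [0.1233, 0.1765, 0.1522, 0.2130, 0.1921, 0.1429], E[r] = -0.1256, γ^t·E[r] = -0.080370, running G = -0.430370
t=3: π = [0.1233, 0.1739, 0.1531, 0.2141, 0.1904, 0.1453], E[r] = -0.1366, γ^t·E[r] = -0.069926, running G = -0.500296

G = -0.5003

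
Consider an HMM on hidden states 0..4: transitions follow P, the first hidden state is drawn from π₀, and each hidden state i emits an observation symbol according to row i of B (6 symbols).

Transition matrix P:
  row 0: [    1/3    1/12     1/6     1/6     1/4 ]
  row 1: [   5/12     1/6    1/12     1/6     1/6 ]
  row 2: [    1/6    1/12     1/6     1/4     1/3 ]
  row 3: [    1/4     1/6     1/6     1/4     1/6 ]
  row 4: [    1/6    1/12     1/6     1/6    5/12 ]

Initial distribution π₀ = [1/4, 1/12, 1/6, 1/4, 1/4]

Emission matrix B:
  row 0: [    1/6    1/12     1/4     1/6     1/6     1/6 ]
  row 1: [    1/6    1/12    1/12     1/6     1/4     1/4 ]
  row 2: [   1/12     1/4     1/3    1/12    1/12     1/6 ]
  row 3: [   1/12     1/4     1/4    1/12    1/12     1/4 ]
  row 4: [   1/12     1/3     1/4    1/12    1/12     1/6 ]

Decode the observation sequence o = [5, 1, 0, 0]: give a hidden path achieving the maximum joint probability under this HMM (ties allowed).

path = [3, 3, 0, 0]

t=0: δ = [4.167e-02, 2.083e-02, 2.778e-02, 6.250e-02, 4.167e-02]  (obs o_0=5)
t=1: δ = [1.302e-03, 8.681e-04, 2.604e-03, 3.906e-03, 5.787e-03]  ψ = [3, 3, 3, 3, 4]  (obs o_1=1)
t=2: δ = [1.628e-04, 1.085e-04, 8.038e-05, 8.138e-05, 2.009e-04]  ψ = [3, 3, 4, 3, 4]  (obs o_2=0)
t=3: δ = [9.042e-06, 3.014e-06, 2.791e-06, 2.791e-06, 6.977e-06]  ψ = [0, 1, 4, 4, 4]  (obs o_3=0)
backtrack: best end state = 0; path = [3, 3, 0, 0]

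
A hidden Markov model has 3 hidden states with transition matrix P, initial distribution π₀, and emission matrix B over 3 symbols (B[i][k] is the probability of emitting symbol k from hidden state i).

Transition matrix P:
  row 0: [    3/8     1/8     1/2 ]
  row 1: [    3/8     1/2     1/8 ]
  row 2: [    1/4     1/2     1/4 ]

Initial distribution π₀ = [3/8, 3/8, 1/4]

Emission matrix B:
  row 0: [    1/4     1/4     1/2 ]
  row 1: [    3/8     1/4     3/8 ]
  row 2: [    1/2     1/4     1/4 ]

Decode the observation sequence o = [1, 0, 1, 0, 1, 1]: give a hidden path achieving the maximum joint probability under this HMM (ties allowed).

t=0: δ = [9.375e-02, 9.375e-02, 6.250e-02]  (obs o_0=1)
t=1: δ = [8.789e-03, 1.758e-02, 2.344e-02]  ψ = [0, 1, 0]  (obs o_1=0)
t=2: δ = [1.648e-03, 2.930e-03, 1.465e-03]  ψ = [1, 2, 2]  (obs o_2=1)
t=3: δ = [2.747e-04, 5.493e-04, 4.120e-04]  ψ = [1, 1, 0]  (obs o_3=0)
t=4: δ = [5.150e-05, 6.866e-05, 3.433e-05]  ψ = [1, 1, 0]  (obs o_4=1)
t=5: δ = [6.437e-06, 8.583e-06, 6.437e-06]  ψ = [1, 1, 0]  (obs o_5=1)
backtrack: best end state = 1; path = [0, 2, 1, 1, 1, 1]

path = [0, 2, 1, 1, 1, 1]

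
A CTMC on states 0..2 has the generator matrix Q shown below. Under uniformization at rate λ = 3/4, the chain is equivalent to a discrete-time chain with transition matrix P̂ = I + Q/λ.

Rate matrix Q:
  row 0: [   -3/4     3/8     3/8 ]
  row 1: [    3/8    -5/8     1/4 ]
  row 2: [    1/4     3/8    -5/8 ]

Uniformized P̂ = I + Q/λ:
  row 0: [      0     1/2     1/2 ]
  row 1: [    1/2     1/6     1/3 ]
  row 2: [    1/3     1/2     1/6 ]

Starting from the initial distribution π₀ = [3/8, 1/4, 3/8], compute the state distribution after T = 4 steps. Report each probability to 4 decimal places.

t=0: π = [0.3750, 0.2500, 0.3750]
t=1: π = [0.2500, 0.4167, 0.3333]
t=2: π = [0.3194, 0.3611, 0.3194]
t=3: π = [0.2870, 0.3796, 0.3333]
t=4: π = [0.3009, 0.3735, 0.3256]

π = [0.3009, 0.3735, 0.3256]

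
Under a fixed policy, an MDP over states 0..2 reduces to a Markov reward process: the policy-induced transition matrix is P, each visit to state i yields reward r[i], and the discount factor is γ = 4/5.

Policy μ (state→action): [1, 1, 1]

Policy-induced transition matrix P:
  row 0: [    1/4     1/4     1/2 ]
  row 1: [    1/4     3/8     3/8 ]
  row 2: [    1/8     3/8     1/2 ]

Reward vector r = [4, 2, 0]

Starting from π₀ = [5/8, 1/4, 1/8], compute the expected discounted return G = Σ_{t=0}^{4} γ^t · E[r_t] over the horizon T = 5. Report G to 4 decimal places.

G = 6.5141

t=0: π = [0.6250, 0.2500, 0.1250], E[r] = 3.0000, γ^t·E[r] = 3.000000, running G = 3.000000
t=1: π = [0.2344, 0.2969, 0.4688], E[r] = 1.5313, γ^t·E[r] = 1.225000, running G = 4.225000
t=2: π = [0.1914, 0.3457, 0.4629], E[r] = 1.4570, γ^t·E[r] = 0.932500, running G = 5.157500
t=3: π = [0.1921, 0.3511, 0.4568], E[r] = 1.4707, γ^t·E[r] = 0.753000, running G = 5.910500
t=4: π = [0.1929, 0.3510, 0.4561], E[r] = 1.4736, γ^t·E[r] = 0.603575, running G = 6.514075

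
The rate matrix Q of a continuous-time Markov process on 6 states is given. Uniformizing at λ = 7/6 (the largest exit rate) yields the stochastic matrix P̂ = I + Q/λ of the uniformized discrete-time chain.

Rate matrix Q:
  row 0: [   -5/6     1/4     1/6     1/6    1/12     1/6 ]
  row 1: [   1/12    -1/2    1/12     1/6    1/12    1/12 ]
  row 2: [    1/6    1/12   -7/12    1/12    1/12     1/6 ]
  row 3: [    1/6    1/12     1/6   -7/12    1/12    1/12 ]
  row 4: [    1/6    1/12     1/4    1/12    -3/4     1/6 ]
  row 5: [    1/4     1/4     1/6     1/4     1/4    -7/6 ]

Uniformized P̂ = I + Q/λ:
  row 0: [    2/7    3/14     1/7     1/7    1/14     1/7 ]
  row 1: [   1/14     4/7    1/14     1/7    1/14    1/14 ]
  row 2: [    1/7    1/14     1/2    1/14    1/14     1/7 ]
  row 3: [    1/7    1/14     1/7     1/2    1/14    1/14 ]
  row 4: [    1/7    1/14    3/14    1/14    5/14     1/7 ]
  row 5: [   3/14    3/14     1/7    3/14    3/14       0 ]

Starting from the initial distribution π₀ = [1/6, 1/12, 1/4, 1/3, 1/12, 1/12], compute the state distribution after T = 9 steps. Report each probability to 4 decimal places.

π = [0.1570, 0.2159, 0.2116, 0.1964, 0.1199, 0.0992]

t=0: π = [0.1667, 0.0833, 0.2500, 0.3333, 0.0833, 0.0833]
t=1: π = [0.1667, 0.1488, 0.2321, 0.2440, 0.1071, 0.1012]
t=2: π = [0.1633, 0.1841, 0.2228, 0.2130, 0.1165, 0.1003]
t=3: π = [0.1602, 0.2011, 0.2176, 0.2019, 0.1190, 0.1002]
t=4: π = [0.1585, 0.2092, 0.2147, 0.1981, 0.1198, 0.0998]
t=5: π = [0.1577, 0.2129, 0.2131, 0.1968, 0.1199, 0.0995]
t=6: π = [0.1573, 0.2146, 0.2123, 0.1965, 0.1199, 0.0994]
t=7: π = [0.1571, 0.2154, 0.2119, 0.1964, 0.1199, 0.0993]
t=8: π = [0.1570, 0.2158, 0.2117, 0.1964, 0.1199, 0.0993]
t=9: π = [0.1570, 0.2159, 0.2116, 0.1964, 0.1199, 0.0992]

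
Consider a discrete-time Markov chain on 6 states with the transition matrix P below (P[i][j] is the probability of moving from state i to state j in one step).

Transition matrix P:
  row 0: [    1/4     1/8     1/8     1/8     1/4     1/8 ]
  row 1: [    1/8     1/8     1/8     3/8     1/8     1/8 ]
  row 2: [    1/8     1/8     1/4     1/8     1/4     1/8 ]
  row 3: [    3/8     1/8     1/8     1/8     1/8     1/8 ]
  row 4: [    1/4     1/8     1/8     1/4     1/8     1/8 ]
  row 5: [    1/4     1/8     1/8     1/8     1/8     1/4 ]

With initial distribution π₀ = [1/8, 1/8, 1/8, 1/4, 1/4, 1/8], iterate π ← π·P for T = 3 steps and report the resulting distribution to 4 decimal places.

t=0: π = [0.1250, 0.1250, 0.1250, 0.2500, 0.2500, 0.1250]
t=1: π = [0.2500, 0.1250, 0.1406, 0.1875, 0.1563, 0.1406]
t=2: π = [0.2402, 0.1250, 0.1426, 0.1758, 0.1738, 0.1426]
t=3: π = [0.2385, 0.1250, 0.1428, 0.1780, 0.1729, 0.1428]

π = [0.2385, 0.1250, 0.1428, 0.1780, 0.1729, 0.1428]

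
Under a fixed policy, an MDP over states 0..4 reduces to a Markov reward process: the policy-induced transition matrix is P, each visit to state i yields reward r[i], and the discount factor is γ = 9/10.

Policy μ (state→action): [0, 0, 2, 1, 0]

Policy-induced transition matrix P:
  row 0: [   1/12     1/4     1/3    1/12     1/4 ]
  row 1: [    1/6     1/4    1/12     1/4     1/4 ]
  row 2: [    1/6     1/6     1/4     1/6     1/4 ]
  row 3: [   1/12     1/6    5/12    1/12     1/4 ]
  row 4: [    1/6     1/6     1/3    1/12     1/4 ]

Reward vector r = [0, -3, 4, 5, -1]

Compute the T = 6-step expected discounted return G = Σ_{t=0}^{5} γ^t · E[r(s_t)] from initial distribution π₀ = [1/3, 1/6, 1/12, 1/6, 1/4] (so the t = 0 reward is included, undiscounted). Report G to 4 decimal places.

G = 3.8827

t=0: π = [0.3333, 0.1667, 0.0833, 0.1667, 0.2500], E[r] = 0.4167, γ^t·E[r] = 0.416667, running G = 0.416667
t=1: π = [0.1250, 0.2083, 0.2986, 0.1181, 0.2500], E[r] = 0.9097, γ^t·E[r] = 0.818750, running G = 1.235417
t=2: π = [0.1464, 0.1944, 0.2662, 0.1429, 0.2500], E[r] = 0.9462, γ^t·E[r] = 0.766406, running G = 2.001823
t=3: π = [0.1426, 0.1951, 0.2745, 0.1379, 0.2500], E[r] = 0.9522, γ^t·E[r] = 0.694160, running G = 2.695983
t=4: π = [0.1433, 0.1948, 0.2732, 0.1387, 0.2500], E[r] = 0.9519, γ^t·E[r] = 0.624560, running G = 3.320543
t=5: π = [0.1432, 0.1948, 0.2734, 0.1386, 0.2500], E[r] = 0.9520, γ^t·E[r] = 0.562154, running G = 3.882697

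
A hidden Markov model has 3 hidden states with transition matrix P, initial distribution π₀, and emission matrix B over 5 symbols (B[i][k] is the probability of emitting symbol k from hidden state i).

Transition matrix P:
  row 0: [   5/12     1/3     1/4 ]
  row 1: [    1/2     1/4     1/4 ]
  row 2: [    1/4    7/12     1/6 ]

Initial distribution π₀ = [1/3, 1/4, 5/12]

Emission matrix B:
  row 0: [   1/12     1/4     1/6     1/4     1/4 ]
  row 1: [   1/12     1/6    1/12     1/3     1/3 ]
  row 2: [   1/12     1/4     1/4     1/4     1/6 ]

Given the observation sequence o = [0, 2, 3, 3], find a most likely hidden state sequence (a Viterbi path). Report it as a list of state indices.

path = [0, 2, 1, 0]

t=0: δ = [2.778e-02, 2.083e-02, 3.472e-02]  (obs o_0=0)
t=1: δ = [1.929e-03, 1.688e-03, 1.736e-03]  ψ = [0, 2, 0]  (obs o_1=2)
t=2: δ = [2.110e-04, 3.376e-04, 1.206e-04]  ψ = [1, 2, 0]  (obs o_2=3)
t=3: δ = [4.220e-05, 2.813e-05, 2.110e-05]  ψ = [1, 1, 1]  (obs o_3=3)
backtrack: best end state = 0; path = [0, 2, 1, 0]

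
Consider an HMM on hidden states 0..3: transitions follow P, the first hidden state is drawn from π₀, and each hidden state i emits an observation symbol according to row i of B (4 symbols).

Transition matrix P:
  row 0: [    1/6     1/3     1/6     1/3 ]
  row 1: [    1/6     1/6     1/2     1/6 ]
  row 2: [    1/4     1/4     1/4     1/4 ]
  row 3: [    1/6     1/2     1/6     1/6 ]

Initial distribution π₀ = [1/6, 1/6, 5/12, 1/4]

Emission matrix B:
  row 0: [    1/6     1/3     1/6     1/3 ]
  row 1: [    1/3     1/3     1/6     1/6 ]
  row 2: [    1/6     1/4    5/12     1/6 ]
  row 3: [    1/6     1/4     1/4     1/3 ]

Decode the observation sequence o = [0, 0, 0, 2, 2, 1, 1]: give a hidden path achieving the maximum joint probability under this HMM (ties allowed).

path = [2, 3, 1, 2, 3, 1, 2]

t=0: δ = [2.778e-02, 5.556e-02, 6.944e-02, 4.167e-02]  (obs o_0=0)
t=1: δ = [2.894e-03, 6.944e-03, 4.630e-03, 2.894e-03]  ψ = [2, 3, 1, 2]  (obs o_1=0)
t=2: δ = [1.929e-04, 4.823e-04, 5.787e-04, 1.929e-04]  ψ = [1, 3, 1, 1]  (obs o_2=0)
t=3: δ = [2.411e-05, 2.411e-05, 1.005e-04, 3.617e-05]  ψ = [2, 2, 1, 2]  (obs o_3=2)
t=4: δ = [4.186e-06, 4.186e-06, 1.047e-05, 6.279e-06]  ψ = [2, 2, 2, 2]  (obs o_4=2)
t=5: δ = [8.721e-07, 1.047e-06, 6.541e-07, 6.541e-07]  ψ = [2, 3, 2, 2]  (obs o_5=1)
t=6: δ = [5.814e-08, 1.090e-07, 1.308e-07, 7.268e-08]  ψ = [1, 3, 1, 0]  (obs o_6=1)
backtrack: best end state = 2; path = [2, 3, 1, 2, 3, 1, 2]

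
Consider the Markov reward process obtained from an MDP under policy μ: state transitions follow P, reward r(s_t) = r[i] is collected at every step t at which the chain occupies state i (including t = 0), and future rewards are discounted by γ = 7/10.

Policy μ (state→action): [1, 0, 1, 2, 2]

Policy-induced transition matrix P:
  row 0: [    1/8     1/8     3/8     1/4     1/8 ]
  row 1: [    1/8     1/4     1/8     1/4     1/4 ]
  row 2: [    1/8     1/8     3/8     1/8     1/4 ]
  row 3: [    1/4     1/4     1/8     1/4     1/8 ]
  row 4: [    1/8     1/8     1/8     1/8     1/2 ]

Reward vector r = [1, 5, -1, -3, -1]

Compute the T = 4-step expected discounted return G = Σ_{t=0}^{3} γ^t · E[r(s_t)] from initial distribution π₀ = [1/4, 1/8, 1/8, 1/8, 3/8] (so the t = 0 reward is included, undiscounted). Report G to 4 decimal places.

G = -0.1639

t=0: π = [0.2500, 0.1250, 0.1250, 0.1250, 0.3750], E[r] = 0.0000, γ^t·E[r] = 0.000000, running G = 0.000000
t=1: π = [0.1406, 0.1563, 0.2188, 0.1875, 0.2969], E[r] = -0.1563, γ^t·E[r] = -0.109375, running G = -0.109375
t=2: π = [0.1484, 0.1680, 0.2148, 0.1855, 0.2832], E[r] = -0.0664, γ^t·E[r] = -0.032539, running G = -0.141914
t=3: π = [0.1482, 0.1692, 0.2158, 0.1877, 0.2791], E[r] = -0.0640, γ^t·E[r] = -0.021940, running G = -0.163854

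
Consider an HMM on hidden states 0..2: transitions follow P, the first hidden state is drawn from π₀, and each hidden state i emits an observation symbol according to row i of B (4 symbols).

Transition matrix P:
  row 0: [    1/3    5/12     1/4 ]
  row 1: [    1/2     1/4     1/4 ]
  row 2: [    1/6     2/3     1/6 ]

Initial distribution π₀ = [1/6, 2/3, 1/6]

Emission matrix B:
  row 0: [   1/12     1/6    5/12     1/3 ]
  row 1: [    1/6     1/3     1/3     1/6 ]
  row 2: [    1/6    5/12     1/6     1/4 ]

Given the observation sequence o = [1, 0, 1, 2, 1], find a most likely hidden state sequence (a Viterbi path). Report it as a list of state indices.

path = [1, 2, 1, 0, 1]

t=0: δ = [2.778e-02, 2.222e-01, 6.944e-02]  (obs o_0=1)
t=1: δ = [9.259e-03, 9.259e-03, 9.259e-03]  ψ = [1, 1, 1]  (obs o_1=0)
t=2: δ = [7.716e-04, 2.058e-03, 9.645e-04]  ψ = [1, 2, 0]  (obs o_2=1)
t=3: δ = [4.287e-04, 2.143e-04, 8.573e-05]  ψ = [1, 2, 1]  (obs o_3=2)
t=4: δ = [2.381e-05, 5.954e-05, 4.465e-05]  ψ = [0, 0, 0]  (obs o_4=1)
backtrack: best end state = 1; path = [1, 2, 1, 0, 1]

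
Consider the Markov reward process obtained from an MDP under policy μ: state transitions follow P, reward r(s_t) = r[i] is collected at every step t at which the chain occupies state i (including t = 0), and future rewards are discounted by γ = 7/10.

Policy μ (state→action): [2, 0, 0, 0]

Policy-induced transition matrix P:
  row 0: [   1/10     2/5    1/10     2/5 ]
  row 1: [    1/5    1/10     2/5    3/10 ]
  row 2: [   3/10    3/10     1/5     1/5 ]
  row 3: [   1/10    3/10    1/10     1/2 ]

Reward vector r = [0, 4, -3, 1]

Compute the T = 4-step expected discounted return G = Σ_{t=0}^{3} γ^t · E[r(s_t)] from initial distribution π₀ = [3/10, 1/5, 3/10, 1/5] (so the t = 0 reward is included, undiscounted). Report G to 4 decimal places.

t=0: π = [0.3000, 0.2000, 0.3000, 0.2000], E[r] = 0.1000, γ^t·E[r] = 0.100000, running G = 0.100000
t=1: π = [0.1800, 0.2900, 0.1900, 0.3400], E[r] = 0.9300, γ^t·E[r] = 0.651000, running G = 0.751000
t=2: π = [0.1670, 0.2600, 0.2060, 0.3670], E[r] = 0.7890, γ^t·E[r] = 0.386610, running G = 1.137610
t=3: π = [0.1672, 0.2647, 0.1986, 0.3695], E[r] = 0.8325, γ^t·E[r] = 0.285548, running G = 1.423158

G = 1.4232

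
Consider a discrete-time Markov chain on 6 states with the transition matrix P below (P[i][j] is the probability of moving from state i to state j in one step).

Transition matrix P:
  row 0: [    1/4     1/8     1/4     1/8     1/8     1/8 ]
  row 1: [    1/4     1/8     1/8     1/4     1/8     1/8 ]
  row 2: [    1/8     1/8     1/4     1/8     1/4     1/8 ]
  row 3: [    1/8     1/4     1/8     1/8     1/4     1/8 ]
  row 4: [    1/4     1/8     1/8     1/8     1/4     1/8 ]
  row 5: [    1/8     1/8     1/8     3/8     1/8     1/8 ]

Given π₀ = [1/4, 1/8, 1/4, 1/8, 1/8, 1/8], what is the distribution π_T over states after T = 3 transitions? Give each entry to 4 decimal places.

t=0: π = [0.2500, 0.1250, 0.2500, 0.1250, 0.1250, 0.1250]
t=1: π = [0.1875, 0.1406, 0.1875, 0.1719, 0.1875, 0.1250]
t=2: π = [0.1895, 0.1465, 0.1719, 0.1738, 0.1934, 0.1250]
t=3: π = [0.1912, 0.1467, 0.1702, 0.1746, 0.1924, 0.1250]

π = [0.1912, 0.1467, 0.1702, 0.1746, 0.1924, 0.1250]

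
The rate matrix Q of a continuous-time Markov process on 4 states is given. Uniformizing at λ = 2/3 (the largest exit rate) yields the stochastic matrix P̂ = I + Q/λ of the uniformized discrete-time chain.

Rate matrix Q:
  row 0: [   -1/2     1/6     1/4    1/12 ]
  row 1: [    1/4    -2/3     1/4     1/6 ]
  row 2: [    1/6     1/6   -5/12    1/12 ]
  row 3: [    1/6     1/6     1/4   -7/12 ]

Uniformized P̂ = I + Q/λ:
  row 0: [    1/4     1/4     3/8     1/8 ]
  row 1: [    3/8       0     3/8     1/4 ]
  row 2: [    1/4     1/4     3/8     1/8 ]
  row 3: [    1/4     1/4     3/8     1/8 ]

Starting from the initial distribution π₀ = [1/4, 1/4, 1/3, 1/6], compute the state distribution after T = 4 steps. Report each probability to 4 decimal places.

t=0: π = [0.2500, 0.2500, 0.3333, 0.1667]
t=1: π = [0.2813, 0.1875, 0.3750, 0.1563]
t=2: π = [0.2734, 0.2031, 0.3750, 0.1484]
t=3: π = [0.2754, 0.1992, 0.3750, 0.1504]
t=4: π = [0.2749, 0.2002, 0.3750, 0.1499]

π = [0.2749, 0.2002, 0.3750, 0.1499]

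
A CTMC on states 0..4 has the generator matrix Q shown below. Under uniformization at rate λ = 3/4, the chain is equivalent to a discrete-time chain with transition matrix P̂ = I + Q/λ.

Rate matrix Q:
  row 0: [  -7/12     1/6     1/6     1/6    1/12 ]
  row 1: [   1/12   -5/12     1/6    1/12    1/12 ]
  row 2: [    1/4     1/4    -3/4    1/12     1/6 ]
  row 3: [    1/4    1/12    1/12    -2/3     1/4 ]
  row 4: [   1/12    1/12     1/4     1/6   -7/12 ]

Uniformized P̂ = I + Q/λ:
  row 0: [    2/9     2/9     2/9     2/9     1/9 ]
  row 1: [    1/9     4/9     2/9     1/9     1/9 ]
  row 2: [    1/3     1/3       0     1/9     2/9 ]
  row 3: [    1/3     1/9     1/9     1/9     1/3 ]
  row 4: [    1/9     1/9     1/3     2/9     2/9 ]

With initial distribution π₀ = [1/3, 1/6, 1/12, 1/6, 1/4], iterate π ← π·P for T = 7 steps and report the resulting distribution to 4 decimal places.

t=0: π = [0.3333, 0.1667, 0.0833, 0.1667, 0.2500]
t=1: π = [0.2037, 0.2222, 0.2130, 0.1759, 0.1852]
t=2: π = [0.2202, 0.2551, 0.1759, 0.1543, 0.1944]
t=3: π = [0.2090, 0.2597, 0.1876, 0.1572, 0.1866]
t=4: π = [0.2109, 0.2626, 0.1838, 0.1551, 0.1876]
t=5: π = [0.2099, 0.2629, 0.1850, 0.1554, 0.1868]
t=6: π = [0.2101, 0.2632, 0.1846, 0.1552, 0.1870]
t=7: π = [0.2100, 0.2632, 0.1847, 0.1552, 0.1869]

π = [0.2100, 0.2632, 0.1847, 0.1552, 0.1869]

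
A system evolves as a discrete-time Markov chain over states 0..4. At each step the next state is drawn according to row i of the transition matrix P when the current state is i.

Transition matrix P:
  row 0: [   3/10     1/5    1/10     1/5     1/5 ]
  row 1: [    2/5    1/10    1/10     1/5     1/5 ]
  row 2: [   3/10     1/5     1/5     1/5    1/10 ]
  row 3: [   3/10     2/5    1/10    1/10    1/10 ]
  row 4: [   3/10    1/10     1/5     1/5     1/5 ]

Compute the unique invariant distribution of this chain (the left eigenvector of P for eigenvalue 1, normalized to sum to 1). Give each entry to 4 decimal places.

Balance equations π_j = Σ_i π_i·P[i][j]:
  π_0 = 3/10·π_0 + 2/5·π_1 + 3/10·π_2 + 3/10·π_3 + 3/10·π_4
  π_1 = 1/5·π_0 + 1/10·π_1 + 1/5·π_2 + 2/5·π_3 + 1/10·π_4
  π_2 = 1/10·π_0 + 1/10·π_1 + 1/5·π_2 + 1/10·π_3 + 1/5·π_4
  π_3 = 1/5·π_0 + 1/5·π_1 + 1/5·π_2 + 1/10·π_3 + 1/5·π_4
  normalize: π_0 + π_1 + π_2 + π_3 + π_4 = 1
Solving the linear system gives exactly π = [271/847, 169/847, 10/77, 2/11, 13/77].

π = [0.3200, 0.1995, 0.1299, 0.1818, 0.1688]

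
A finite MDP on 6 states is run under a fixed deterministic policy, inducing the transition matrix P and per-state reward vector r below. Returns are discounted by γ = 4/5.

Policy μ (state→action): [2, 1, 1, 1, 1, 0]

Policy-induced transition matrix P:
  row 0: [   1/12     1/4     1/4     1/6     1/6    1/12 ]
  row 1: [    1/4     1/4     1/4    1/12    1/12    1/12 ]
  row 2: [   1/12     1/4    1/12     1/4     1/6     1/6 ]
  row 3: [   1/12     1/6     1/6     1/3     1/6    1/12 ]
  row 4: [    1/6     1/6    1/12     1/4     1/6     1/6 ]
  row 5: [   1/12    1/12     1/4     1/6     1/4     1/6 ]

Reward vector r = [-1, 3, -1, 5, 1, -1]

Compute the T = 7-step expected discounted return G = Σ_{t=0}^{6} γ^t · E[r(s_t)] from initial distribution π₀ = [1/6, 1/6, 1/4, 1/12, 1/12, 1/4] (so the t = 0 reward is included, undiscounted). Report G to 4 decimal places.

G = 4.3675

t=0: π = [0.1667, 0.1667, 0.2500, 0.0833, 0.0833, 0.2500], E[r] = 0.3333, γ^t·E[r] = 0.333333, running G = 0.333333
t=1: π = [0.1181, 0.1944, 0.1875, 0.1944, 0.1736, 0.1319], E[r] = 1.2917, γ^t·E[r] = 1.033333, running G = 1.366667
t=2: π = [0.1302, 0.1973, 0.1736, 0.2130, 0.1615, 0.1244], E[r] = 1.3900, γ^t·E[r] = 0.889630, running G = 2.256296
t=3: π = [0.1297, 0.1981, 0.1764, 0.2136, 0.1606, 0.1216], E[r] = 1.3953, γ^t·E[r] = 0.714370, running G = 2.970667
t=4: π = [0.1297, 0.1985, 0.1760, 0.2139, 0.1603, 0.1216], E[r] = 1.3979, γ^t·E[r] = 0.572570, running G = 3.543236
t=5: π = [0.1298, 0.1986, 0.1761, 0.2138, 0.1603, 0.1215], E[r] = 1.3975, γ^t·E[r] = 0.457931, running G = 4.001167
t=6: π = [0.1298, 0.1986, 0.1761, 0.2138, 0.1602, 0.1215], E[r] = 1.3975, γ^t·E[r] = 0.366349, running G = 4.367516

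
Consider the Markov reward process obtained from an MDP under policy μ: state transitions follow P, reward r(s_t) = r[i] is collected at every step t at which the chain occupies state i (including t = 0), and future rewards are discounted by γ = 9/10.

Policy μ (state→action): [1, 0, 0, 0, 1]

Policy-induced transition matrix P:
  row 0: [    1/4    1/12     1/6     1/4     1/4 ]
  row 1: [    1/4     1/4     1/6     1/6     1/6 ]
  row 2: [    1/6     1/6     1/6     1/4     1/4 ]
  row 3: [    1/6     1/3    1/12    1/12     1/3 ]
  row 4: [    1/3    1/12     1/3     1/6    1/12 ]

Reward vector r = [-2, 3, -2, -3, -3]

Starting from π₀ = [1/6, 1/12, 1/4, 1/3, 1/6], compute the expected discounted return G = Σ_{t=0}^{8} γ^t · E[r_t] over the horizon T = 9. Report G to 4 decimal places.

t=0: π = [0.1667, 0.0833, 0.2500, 0.3333, 0.1667], E[r] = -2.0833, γ^t·E[r] = -2.083333, running G = -2.083333
t=1: π = [0.2153, 0.2014, 0.1667, 0.1736, 0.2431], E[r] = -1.4097, γ^t·E[r] = -1.268750, running G = -3.352083
t=2: π = [0.2419, 0.1742, 0.1927, 0.1840, 0.2072], E[r] = -1.5203, γ^t·E[r] = -1.231406, running G = -4.583490
t=3: π = [0.2359, 0.1744, 0.1859, 0.1875, 0.2163], E[r] = -1.5317, γ^t·E[r] = -1.116598, running G = -5.700087
t=4: π = [0.2369, 0.1748, 0.1871, 0.1862, 0.2150], E[r] = -1.5273, γ^t·E[r] = -1.002077, running G = -6.702164
t=5: π = [0.2368, 0.1746, 0.1870, 0.1865, 0.2151], E[r] = -1.5286, γ^t·E[r] = -0.902621, running G = -7.604785
t=6: π = [0.2368, 0.1746, 0.1870, 0.1864, 0.2151], E[r] = -1.5284, γ^t·E[r] = -0.812253, running G = -8.417038
t=7: π = [0.2368, 0.1746, 0.1870, 0.1864, 0.2151], E[r] = -1.5284, γ^t·E[r] = -0.731035, running G = -9.148073
t=8: π = [0.2368, 0.1746, 0.1870, 0.1864, 0.2151], E[r] = -1.5284, γ^t·E[r] = -0.657933, running G = -9.806006

G = -9.8060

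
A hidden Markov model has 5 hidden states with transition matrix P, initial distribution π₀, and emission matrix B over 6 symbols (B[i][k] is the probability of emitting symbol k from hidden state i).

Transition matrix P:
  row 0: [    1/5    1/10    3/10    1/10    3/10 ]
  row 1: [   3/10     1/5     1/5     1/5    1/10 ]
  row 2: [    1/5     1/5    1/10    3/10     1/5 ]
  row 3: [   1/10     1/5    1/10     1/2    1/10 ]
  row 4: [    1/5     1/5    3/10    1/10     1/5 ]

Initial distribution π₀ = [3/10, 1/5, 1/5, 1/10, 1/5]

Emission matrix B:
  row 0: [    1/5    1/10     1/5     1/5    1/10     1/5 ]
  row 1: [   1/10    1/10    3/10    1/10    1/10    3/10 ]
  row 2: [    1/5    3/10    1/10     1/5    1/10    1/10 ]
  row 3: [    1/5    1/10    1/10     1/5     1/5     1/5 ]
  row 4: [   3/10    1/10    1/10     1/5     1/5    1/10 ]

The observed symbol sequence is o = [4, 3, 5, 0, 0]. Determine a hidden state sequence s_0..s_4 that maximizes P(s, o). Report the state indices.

path = [3, 3, 3, 3, 3]

t=0: δ = [3.000e-02, 2.000e-02, 2.000e-02, 2.000e-02, 4.000e-02]  (obs o_0=4)
t=1: δ = [1.600e-03, 8.000e-04, 2.400e-03, 2.000e-03, 1.800e-03]  ψ = [4, 4, 4, 3, 0]  (obs o_1=3)
t=2: δ = [9.600e-05, 1.440e-04, 5.400e-05, 2.000e-04, 4.800e-05]  ψ = [2, 2, 4, 3, 0]  (obs o_2=5)
t=3: δ = [8.640e-06, 4.000e-06, 5.760e-06, 2.000e-05, 8.640e-06]  ψ = [1, 3, 0, 3, 0]  (obs o_3=0)
t=4: δ = [4.000e-07, 4.000e-07, 5.184e-07, 2.000e-06, 7.776e-07]  ψ = [3, 3, 0, 3, 0]  (obs o_4=0)
backtrack: best end state = 3; path = [3, 3, 3, 3, 3]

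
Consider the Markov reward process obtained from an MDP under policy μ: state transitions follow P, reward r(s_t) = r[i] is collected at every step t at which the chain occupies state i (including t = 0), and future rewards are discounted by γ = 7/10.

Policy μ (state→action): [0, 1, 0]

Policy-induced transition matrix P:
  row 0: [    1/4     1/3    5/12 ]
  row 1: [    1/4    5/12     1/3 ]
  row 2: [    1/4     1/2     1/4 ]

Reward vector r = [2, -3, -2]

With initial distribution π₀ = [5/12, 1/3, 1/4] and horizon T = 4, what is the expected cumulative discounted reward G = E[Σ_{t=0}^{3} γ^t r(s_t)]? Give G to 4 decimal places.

G = -2.8348

t=0: π = [0.4167, 0.3333, 0.2500], E[r] = -0.6667, γ^t·E[r] = -0.666667, running G = -0.666667
t=1: π = [0.2500, 0.4028, 0.3472], E[r] = -1.4028, γ^t·E[r] = -0.981944, running G = -1.648611
t=2: π = [0.2500, 0.4248, 0.3252], E[r] = -1.4248, γ^t·E[r] = -0.698137, running G = -2.346748
t=3: π = [0.2500, 0.4229, 0.3271], E[r] = -1.4229, γ^t·E[r] = -0.488067, running G = -2.834815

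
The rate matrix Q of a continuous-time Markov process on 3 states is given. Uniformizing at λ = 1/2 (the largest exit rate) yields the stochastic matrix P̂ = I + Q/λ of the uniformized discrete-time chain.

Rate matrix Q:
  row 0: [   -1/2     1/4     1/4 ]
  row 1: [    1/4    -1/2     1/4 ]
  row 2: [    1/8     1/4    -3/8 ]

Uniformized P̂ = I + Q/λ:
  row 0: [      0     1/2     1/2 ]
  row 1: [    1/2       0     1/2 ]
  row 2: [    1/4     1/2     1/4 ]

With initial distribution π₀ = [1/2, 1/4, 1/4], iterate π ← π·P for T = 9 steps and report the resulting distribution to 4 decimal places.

t=0: π = [0.5000, 0.2500, 0.2500]
t=1: π = [0.1875, 0.3750, 0.4375]
t=2: π = [0.2969, 0.3125, 0.3906]
t=3: π = [0.2539, 0.3438, 0.4023]
t=4: π = [0.2725, 0.3281, 0.3994]
t=5: π = [0.2639, 0.3359, 0.4001]
t=6: π = [0.2680, 0.3320, 0.4000]
t=7: π = [0.2660, 0.3340, 0.4000]
t=8: π = [0.2670, 0.3330, 0.4000]
t=9: π = [0.2665, 0.3335, 0.4000]

π = [0.2665, 0.3335, 0.4000]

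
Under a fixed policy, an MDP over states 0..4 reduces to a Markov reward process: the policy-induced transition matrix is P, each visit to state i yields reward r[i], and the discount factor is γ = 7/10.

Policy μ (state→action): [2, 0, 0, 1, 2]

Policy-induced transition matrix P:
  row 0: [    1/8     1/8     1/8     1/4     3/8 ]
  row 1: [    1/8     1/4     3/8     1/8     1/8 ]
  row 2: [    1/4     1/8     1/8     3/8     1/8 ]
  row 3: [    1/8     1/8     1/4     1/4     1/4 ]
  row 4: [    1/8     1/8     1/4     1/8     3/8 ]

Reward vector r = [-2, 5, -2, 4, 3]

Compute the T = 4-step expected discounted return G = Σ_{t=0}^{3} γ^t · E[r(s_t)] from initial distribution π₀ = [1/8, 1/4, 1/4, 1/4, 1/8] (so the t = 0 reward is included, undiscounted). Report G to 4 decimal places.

t=0: π = [0.1250, 0.2500, 0.2500, 0.2500, 0.1250], E[r] = 1.8750, γ^t·E[r] = 1.875000, running G = 1.875000
t=1: π = [0.1563, 0.1563, 0.2344, 0.2344, 0.2188], E[r] = 1.5938, γ^t·E[r] = 1.115625, running G = 2.990625
t=2: π = [0.1543, 0.1445, 0.2207, 0.2324, 0.2480], E[r] = 1.6465, γ^t·E[r] = 0.806777, running G = 3.797402
t=3: π = [0.1526, 0.1431, 0.2212, 0.2285, 0.2546], E[r] = 1.6458, γ^t·E[r] = 0.564493, running G = 4.361895

G = 4.3619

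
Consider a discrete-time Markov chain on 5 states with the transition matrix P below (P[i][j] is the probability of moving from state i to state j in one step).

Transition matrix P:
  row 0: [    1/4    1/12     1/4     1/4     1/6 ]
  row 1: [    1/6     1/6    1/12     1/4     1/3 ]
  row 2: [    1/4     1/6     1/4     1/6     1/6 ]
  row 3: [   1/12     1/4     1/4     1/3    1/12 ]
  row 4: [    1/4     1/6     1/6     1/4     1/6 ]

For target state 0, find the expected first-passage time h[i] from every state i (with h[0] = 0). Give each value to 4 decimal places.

h = [0.0000, 5.6578, 5.1266, 6.1961, 5.2157]

First-step conditioning: h[0] = 0; for i ≠ 0, h[i] = 1 + Σ_k P[i][k]·h[k].
  h[1] = 1 + 1/6·h[1] + 1/12·h[2] + 1/4·h[3] + 1/3·h[4]
  h[2] = 1 + 1/6·h[1] + 1/4·h[2] + 1/6·h[3] + 1/6·h[4]
  h[3] = 1 + 1/4·h[1] + 1/4·h[2] + 1/3·h[3] + 1/12·h[4]
  h[4] = 1 + 1/6·h[1] + 1/6·h[2] + 1/4·h[3] + 1/6·h[4]
Solving the 4×4 linear system over states ≠ 0 gives exactly h = [0, 1058/187, 2876/561, 316/51, 266/51] (h[0] = 0 is the target).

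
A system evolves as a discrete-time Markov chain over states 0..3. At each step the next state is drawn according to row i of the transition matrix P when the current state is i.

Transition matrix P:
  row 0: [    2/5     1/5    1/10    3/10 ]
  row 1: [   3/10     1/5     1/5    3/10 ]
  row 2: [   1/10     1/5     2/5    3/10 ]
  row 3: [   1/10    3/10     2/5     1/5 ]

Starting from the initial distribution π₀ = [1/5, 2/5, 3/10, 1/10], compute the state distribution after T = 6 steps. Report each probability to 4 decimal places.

π = [0.2078, 0.2273, 0.2922, 0.2727]

t=0: π = [0.2000, 0.4000, 0.3000, 0.1000]
t=1: π = [0.2400, 0.2100, 0.2600, 0.2900]
t=2: π = [0.2140, 0.2290, 0.2860, 0.2710]
t=3: π = [0.2100, 0.2271, 0.2900, 0.2729]
t=4: π = [0.2084, 0.2273, 0.2916, 0.2727]
t=5: π = [0.2080, 0.2273, 0.2920, 0.2727]
t=6: π = [0.2078, 0.2273, 0.2922, 0.2727]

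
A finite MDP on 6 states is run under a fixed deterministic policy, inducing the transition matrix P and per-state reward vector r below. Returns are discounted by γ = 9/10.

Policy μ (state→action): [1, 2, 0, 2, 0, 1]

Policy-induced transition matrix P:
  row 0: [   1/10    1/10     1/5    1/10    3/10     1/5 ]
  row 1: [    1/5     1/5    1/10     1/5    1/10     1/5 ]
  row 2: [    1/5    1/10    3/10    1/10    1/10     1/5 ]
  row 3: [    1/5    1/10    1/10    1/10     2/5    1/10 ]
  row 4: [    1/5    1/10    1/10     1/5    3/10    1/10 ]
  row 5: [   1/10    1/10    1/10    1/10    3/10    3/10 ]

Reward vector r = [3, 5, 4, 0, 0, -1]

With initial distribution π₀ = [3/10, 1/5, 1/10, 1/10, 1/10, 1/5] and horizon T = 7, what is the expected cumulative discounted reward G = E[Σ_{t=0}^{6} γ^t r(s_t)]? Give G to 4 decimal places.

G = 8.2340

t=0: π = [0.3000, 0.2000, 0.1000, 0.1000, 0.1000, 0.2000], E[r] = 2.1000, γ^t·E[r] = 2.100000, running G = 2.100000
t=1: π = [0.1500, 0.1200, 0.1500, 0.1300, 0.2500, 0.2000], E[r] = 1.4500, γ^t·E[r] = 1.305000, running G = 3.405000
t=2: π = [0.1650, 0.1120, 0.1450, 0.1370, 0.2590, 0.1820], E[r] = 1.4530, γ^t·E[r] = 1.176930, running G = 4.581930
t=3: π = [0.1653, 0.1112, 0.1455, 0.1371, 0.2623, 0.1786], E[r] = 1.4553, γ^t·E[r] = 1.060914, running G = 5.642844
t=4: π = [0.1656, 0.1111, 0.1456, 0.1374, 0.2624, 0.1779], E[r] = 1.4570, γ^t·E[r] = 0.955957, running G = 6.598801
t=5: π = [0.1656, 0.1111, 0.1457, 0.1373, 0.2624, 0.1778], E[r] = 1.4574, γ^t·E[r] = 0.860597, running G = 7.459398
t=6: π = [0.1657, 0.1111, 0.1457, 0.1373, 0.2624, 0.1778], E[r] = 1.4575, γ^t·E[r] = 0.774584, running G = 8.233982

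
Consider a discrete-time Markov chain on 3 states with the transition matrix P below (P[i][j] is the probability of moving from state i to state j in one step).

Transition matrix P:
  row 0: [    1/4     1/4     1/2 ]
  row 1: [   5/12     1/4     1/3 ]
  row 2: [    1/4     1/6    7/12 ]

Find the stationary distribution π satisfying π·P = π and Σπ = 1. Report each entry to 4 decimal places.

Balance equations π_j = Σ_i π_i·P[i][j]:
  π_0 = 1/4·π_0 + 5/12·π_1 + 1/4·π_2
  π_1 = 1/4·π_0 + 1/4·π_1 + 1/6·π_2
  normalize: π_0 + π_1 + π_2 = 1
Solving the linear system gives exactly π = [37/130, 27/130, 33/65].

π = [0.2846, 0.2077, 0.5077]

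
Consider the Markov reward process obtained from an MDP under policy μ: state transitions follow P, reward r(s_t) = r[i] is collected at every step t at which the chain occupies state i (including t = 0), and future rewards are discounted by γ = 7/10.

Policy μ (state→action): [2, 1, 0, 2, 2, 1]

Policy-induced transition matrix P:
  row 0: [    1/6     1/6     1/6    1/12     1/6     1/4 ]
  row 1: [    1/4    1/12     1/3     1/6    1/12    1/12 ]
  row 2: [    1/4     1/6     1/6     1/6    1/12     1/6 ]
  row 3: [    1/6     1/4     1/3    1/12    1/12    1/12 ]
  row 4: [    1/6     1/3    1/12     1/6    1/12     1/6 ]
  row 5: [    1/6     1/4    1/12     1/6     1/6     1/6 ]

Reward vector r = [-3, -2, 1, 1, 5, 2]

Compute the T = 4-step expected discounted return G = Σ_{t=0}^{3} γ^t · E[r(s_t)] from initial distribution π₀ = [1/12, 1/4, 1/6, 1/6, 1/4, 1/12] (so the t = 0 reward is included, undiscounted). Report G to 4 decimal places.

t=0: π = [0.0833, 0.2500, 0.1667, 0.1667, 0.2500, 0.0833], E[r] = 1.0000, γ^t·E[r] = 1.000000, running G = 1.000000
t=1: π = [0.2014, 0.2083, 0.2083, 0.1458, 0.0972, 0.1389], E[r] = 0.0972, γ^t·E[r] = 0.068056, running G = 1.068056
t=2: π = [0.2014, 0.1892, 0.2060, 0.1377, 0.1117, 0.1539], E[r] = 0.2274, γ^t·E[r] = 0.111441, running G = 1.179497
t=3: π = [0.1996, 0.1938, 0.1990, 0.1384, 0.1129, 0.1562], E[r] = 0.2281, γ^t·E[r] = 0.078240, running G = 1.257737

G = 1.2577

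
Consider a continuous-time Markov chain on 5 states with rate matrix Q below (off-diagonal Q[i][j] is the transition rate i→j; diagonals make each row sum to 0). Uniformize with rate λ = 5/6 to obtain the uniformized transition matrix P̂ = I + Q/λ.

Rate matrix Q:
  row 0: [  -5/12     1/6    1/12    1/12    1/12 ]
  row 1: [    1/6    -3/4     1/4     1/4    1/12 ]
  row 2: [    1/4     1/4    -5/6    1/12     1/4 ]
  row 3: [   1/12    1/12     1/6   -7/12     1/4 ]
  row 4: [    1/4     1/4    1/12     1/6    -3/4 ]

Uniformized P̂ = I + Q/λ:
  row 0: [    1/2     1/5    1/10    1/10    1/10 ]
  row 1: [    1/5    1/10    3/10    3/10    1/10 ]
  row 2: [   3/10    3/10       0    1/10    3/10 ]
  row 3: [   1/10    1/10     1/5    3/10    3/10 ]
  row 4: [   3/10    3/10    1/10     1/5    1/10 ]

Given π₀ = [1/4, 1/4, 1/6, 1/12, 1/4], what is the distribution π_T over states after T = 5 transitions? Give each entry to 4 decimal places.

t=0: π = [0.2500, 0.2500, 0.1667, 0.0833, 0.2500]
t=1: π = [0.3083, 0.2083, 0.1417, 0.1917, 0.1500]
t=2: π = [0.3025, 0.1892, 0.1467, 0.1950, 0.1667]
t=3: π = [0.3026, 0.1929, 0.1427, 0.1935, 0.1683]
t=4: π = [0.3025, 0.1925, 0.1437, 0.1941, 0.1672]
t=5: π = [0.3024, 0.1924, 0.1435, 0.1940, 0.1676]

π = [0.3024, 0.1924, 0.1435, 0.1940, 0.1676]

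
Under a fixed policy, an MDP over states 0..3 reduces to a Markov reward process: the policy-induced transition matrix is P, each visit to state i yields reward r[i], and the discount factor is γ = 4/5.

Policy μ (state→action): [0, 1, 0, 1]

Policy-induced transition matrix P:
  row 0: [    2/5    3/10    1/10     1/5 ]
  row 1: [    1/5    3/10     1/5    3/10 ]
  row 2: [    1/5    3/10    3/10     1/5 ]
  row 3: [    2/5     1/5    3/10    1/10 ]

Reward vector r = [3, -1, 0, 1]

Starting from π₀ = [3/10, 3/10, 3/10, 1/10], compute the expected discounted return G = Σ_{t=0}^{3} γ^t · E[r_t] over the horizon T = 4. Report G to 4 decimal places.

G = 2.2725

t=0: π = [0.3000, 0.3000, 0.3000, 0.1000], E[r] = 0.7000, γ^t·E[r] = 0.700000, running G = 0.700000
t=1: π = [0.2800, 0.2900, 0.2100, 0.2200], E[r] = 0.7700, γ^t·E[r] = 0.616000, running G = 1.316000
t=2: π = [0.3000, 0.2780, 0.2150, 0.2070], E[r] = 0.8290, γ^t·E[r] = 0.530560, running G = 1.846560
t=3: π = [0.3014, 0.2793, 0.2122, 0.2071], E[r] = 0.8320, γ^t·E[r] = 0.425984, running G = 2.272544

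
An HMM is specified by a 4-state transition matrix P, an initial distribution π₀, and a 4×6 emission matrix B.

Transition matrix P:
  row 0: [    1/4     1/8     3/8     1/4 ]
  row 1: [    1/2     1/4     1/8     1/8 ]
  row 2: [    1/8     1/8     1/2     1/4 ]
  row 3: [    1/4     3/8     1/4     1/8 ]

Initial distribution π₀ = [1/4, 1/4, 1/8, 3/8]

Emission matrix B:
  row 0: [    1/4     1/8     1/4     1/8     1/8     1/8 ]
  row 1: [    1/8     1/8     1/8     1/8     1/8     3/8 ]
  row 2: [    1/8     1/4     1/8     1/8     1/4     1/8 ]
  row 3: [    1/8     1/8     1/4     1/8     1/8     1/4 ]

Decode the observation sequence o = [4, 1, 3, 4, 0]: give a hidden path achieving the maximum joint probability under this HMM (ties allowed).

t=0: δ = [3.125e-02, 3.125e-02, 3.125e-02, 4.688e-02]  (obs o_0=4)
t=1: δ = [1.953e-03, 2.197e-03, 3.906e-03, 9.766e-04]  ψ = [1, 3, 2, 0]  (obs o_1=1)
t=2: δ = [1.373e-04, 6.866e-05, 2.441e-04, 1.221e-04]  ψ = [1, 1, 2, 2]  (obs o_2=3)
t=3: δ = [4.292e-06, 5.722e-06, 3.052e-05, 7.629e-06]  ψ = [0, 3, 2, 2]  (obs o_3=4)
t=4: δ = [9.537e-07, 4.768e-07, 1.907e-06, 9.537e-07]  ψ = [2, 2, 2, 2]  (obs o_4=0)
backtrack: best end state = 2; path = [2, 2, 2, 2, 2]

path = [2, 2, 2, 2, 2]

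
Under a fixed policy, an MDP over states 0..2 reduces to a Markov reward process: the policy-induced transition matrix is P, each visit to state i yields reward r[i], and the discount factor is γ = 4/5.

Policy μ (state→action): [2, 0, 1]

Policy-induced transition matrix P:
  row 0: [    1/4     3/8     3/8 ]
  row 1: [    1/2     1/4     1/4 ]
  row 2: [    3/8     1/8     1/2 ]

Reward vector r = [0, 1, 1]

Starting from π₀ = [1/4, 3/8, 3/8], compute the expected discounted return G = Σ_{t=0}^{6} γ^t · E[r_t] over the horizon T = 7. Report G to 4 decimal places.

G = 2.6157

t=0: π = [0.2500, 0.3750, 0.3750], E[r] = 0.7500, γ^t·E[r] = 0.750000, running G = 0.750000
t=1: π = [0.3906, 0.2344, 0.3750], E[r] = 0.6094, γ^t·E[r] = 0.487500, running G = 1.237500
t=2: π = [0.3555, 0.2520, 0.3926], E[r] = 0.6445, γ^t·E[r] = 0.412500, running G = 1.650000
t=3: π = [0.3621, 0.2454, 0.3926], E[r] = 0.6379, γ^t·E[r] = 0.326625, running G = 1.976625
t=4: π = [0.3604, 0.2462, 0.3934], E[r] = 0.6396, γ^t·E[r] = 0.261975, running G = 2.238600
t=5: π = [0.3607, 0.2459, 0.3934], E[r] = 0.6393, γ^t·E[r] = 0.209479, running G = 2.448079
t=6: π = [0.3606, 0.2459, 0.3934], E[r] = 0.6394, γ^t·E[r] = 0.167603, running G = 2.615682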